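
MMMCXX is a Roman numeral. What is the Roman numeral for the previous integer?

MMMCXX = 3120; previous is 3119

MMMCXIX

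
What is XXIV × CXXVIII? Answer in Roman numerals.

XXIV = 24
CXXVIII = 128
24 × 128 = 3072

MMMLXXII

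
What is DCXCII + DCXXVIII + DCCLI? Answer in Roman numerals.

DCXCII = 692, DCXXVIII = 628, DCCLI = 751
692 + 628 = 1320
1320 + 751 = 2071

MMLXXI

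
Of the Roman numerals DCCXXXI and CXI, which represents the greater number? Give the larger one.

DCCXXXI = 731
CXI = 111
731 is larger

DCCXXXI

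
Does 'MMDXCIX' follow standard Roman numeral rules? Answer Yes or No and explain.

'MMDXCIX': Check the rules: uses only the symbols I, V, X, L, C, D, M; no symbol is repeated more than three times in a row; V, L and D each appear at most once; the only places a smaller symbol precedes a larger one are the allowed subtractive pairs XC, IX, the symbol right after such a pair (if any) is smaller than the pair's first symbol, and otherwise the values never increase from left to right. Value: M (1000) + M (1000) + D (500) + XC (90) + IX (9) = 2599. So it is a valid standard Roman numeral.

Yes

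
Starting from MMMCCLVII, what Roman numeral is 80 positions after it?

MMMCCLVII = 3257
3257 + 80 = 3337

MMMCCCXXXVII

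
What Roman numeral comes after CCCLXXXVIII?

CCCLXXXVIII = 388, so the next integer is 388 + 1 = 389

CCCLXXXIX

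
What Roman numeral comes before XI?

XI = 11; previous is 10

X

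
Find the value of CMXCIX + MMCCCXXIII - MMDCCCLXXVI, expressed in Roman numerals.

CMXCIX = 999, MMCCCXXIII = 2323, MMDCCCLXXVI = 2876
999 + 2323 = 3322
3322 - 2876 = 446

CDXLVI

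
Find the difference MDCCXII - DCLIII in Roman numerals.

MDCCXII = 1712
DCLIII = 653
1712 - 653 = 1059

MLIX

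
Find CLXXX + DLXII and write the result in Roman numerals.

CLXXX = 180
DLXII = 562
180 + 562 = 742

DCCXLII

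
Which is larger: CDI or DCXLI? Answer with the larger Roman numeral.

CDI = 401
DCXLI = 641
641 is larger

DCXLI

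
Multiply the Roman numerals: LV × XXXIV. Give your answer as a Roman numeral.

LV = 55
XXXIV = 34
55 × 34 = 1870

MDCCCLXX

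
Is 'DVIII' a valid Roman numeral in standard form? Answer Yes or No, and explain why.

'DVIII': Check the rules: uses only the symbols I, V, X, L, C, D, M; no symbol is repeated more than three times in a row; V, L and D each appear at most once; no smaller symbol precedes a larger one (values never increase from left to right). Value: D (500) + V (5) + I (1) + I (1) + I (1) = 508. So it is a valid standard Roman numeral.

Yes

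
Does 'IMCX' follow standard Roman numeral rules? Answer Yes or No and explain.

'IMCX': Invalid subtractive combination: IM

No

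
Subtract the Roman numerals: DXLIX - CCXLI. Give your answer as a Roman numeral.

DXLIX = 549
CCXLI = 241
549 - 241 = 308

CCCVIII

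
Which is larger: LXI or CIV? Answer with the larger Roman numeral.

LXI = 61
CIV = 104
104 is larger

CIV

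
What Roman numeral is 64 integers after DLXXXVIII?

DLXXXVIII = 588
588 + 64 = 652

DCLII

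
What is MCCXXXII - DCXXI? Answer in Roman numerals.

MCCXXXII = 1232
DCXXI = 621
1232 - 621 = 611

DCXI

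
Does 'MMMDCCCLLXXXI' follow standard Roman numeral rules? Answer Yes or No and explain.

'MMMDCCCLLXXXI': L should not appear more than once

No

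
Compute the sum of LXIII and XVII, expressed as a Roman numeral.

LXIII = 63
XVII = 17
63 + 17 = 80

LXXX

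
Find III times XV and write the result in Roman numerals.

III = 3
XV = 15
3 × 15 = 45

XLV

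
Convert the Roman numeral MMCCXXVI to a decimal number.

MMCCXXVI: M=1000, M=1000, C=100, C=100, X=10, X=10, V=5, I=1
1000 + 1000 + 100 + 100 + 10 + 10 + 5 + 1 = 2226

2226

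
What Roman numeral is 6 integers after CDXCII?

CDXCII = 492
492 + 6 = 498

CDXCVIII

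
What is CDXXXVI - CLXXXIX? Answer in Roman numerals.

CDXXXVI = 436
CLXXXIX = 189
436 - 189 = 247

CCXLVII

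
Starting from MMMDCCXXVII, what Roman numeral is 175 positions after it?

MMMDCCXXVII = 3727
3727 + 175 = 3902

MMMCMII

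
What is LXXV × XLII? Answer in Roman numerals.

LXXV = 75
XLII = 42
75 × 42 = 3150

MMMCL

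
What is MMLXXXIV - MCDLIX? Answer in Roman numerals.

MMLXXXIV = 2084
MCDLIX = 1459
2084 - 1459 = 625

DCXXV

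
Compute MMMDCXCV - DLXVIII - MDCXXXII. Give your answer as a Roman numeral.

MMMDCXCV = 3695, DLXVIII = 568, MDCXXXII = 1632
3695 - 568 = 3127
3127 - 1632 = 1495

MCDXCV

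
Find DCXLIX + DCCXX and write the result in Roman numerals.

DCXLIX = 649
DCCXX = 720
649 + 720 = 1369

MCCCLXIX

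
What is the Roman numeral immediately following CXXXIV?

CXXXIV = 134, so the next integer is 134 + 1 = 135

CXXXV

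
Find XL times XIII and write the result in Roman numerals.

XL = 40
XIII = 13
40 × 13 = 520

DXX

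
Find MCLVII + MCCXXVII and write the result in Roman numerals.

MCLVII = 1157
MCCXXVII = 1227
1157 + 1227 = 2384

MMCCCLXXXIV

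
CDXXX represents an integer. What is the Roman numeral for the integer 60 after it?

CDXXX = 430
430 + 60 = 490

CDXC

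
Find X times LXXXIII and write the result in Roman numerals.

X = 10
LXXXIII = 83
10 × 83 = 830

DCCCXXX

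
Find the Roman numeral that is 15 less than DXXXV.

DXXXV = 535
535 - 15 = 520

DXX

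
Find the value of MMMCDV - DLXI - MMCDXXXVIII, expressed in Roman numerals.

MMMCDV = 3405, DLXI = 561, MMCDXXXVIII = 2438
3405 - 561 = 2844
2844 - 2438 = 406

CDVI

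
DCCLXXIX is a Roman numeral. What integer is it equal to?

DCCLXXIX: D=500, C=100, C=100, L=50, X=10, X=10, IX=9
500 + 100 + 100 + 50 + 10 + 10 + 9 = 779

779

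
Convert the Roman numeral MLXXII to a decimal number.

MLXXII: M=1000, L=50, X=10, X=10, I=1, I=1
1000 + 50 + 10 + 10 + 1 + 1 = 1072

1072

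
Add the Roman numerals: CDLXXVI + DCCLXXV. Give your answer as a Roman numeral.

CDLXXVI = 476
DCCLXXV = 775
476 + 775 = 1251

MCCLI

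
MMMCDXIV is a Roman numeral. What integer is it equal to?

MMMCDXIV: M=1000, M=1000, M=1000, CD=400, X=10, IV=4
1000 + 1000 + 1000 + 400 + 10 + 4 = 3414

3414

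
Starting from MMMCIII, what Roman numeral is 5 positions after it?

MMMCIII = 3103
3103 + 5 = 3108

MMMCVIII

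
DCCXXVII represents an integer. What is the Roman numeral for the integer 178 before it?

DCCXXVII = 727
727 - 178 = 549

DXLIX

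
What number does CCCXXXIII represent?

CCCXXXIII: C=100, C=100, C=100, X=10, X=10, X=10, I=1, I=1, I=1
100 + 100 + 100 + 10 + 10 + 10 + 1 + 1 + 1 = 333

333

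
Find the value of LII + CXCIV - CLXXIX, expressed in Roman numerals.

LII = 52, CXCIV = 194, CLXXIX = 179
52 + 194 = 246
246 - 179 = 67

LXVII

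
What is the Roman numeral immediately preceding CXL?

CXL = 140, so the previous integer is 140 - 1 = 139

CXXXIX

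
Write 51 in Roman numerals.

Convert 51 to Roman numerals:
  51 contains 1×50 (L)
  1 contains 1×1 (I)

LI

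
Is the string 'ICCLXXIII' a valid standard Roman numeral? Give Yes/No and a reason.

'ICCLXXIII': Invalid subtractive combination: IC

No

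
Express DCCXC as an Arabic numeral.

DCCXC: D=500, C=100, C=100, XC=90
500 + 100 + 100 + 90 = 790

790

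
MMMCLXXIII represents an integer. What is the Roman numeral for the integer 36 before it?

MMMCLXXIII = 3173
3173 - 36 = 3137

MMMCXXXVII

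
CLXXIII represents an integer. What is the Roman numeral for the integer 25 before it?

CLXXIII = 173
173 - 25 = 148

CXLVIII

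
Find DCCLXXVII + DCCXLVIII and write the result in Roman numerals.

DCCLXXVII = 777
DCCXLVIII = 748
777 + 748 = 1525

MDXXV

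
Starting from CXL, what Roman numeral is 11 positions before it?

CXL = 140
140 - 11 = 129

CXXIX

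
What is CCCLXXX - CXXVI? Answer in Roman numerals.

CCCLXXX = 380
CXXVI = 126
380 - 126 = 254

CCLIV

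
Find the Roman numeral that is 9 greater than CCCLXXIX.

CCCLXXIX = 379
379 + 9 = 388

CCCLXXXVIII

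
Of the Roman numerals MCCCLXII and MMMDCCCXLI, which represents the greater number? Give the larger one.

MCCCLXII = 1362
MMMDCCCXLI = 3841
3841 is larger

MMMDCCCXLI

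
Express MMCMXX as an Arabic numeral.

MMCMXX: M=1000, M=1000, CM=900, X=10, X=10
1000 + 1000 + 900 + 10 + 10 = 2920

2920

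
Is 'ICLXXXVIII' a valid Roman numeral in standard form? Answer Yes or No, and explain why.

'ICLXXXVIII': Invalid subtractive combination: IC

No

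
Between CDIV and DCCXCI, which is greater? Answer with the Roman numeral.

CDIV = 404
DCCXCI = 791
791 is larger

DCCXCI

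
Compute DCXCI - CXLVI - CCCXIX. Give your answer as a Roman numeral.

DCXCI = 691, CXLVI = 146, CCCXIX = 319
691 - 146 = 545
545 - 319 = 226

CCXXVI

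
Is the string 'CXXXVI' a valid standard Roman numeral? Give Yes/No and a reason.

'CXXXVI': Check the rules: uses only the symbols I, V, X, L, C, D, M; no symbol is repeated more than three times in a row; V, L and D each appear at most once; no smaller symbol precedes a larger one (values never increase from left to right). Value: C (100) + X (10) + X (10) + X (10) + V (5) + I (1) = 136. So it is a valid standard Roman numeral.

Yes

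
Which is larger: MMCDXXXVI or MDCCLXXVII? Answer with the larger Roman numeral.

MMCDXXXVI = 2436
MDCCLXXVII = 1777
2436 is larger

MMCDXXXVI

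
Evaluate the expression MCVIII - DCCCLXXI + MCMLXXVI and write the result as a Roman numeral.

MCVIII = 1108, DCCCLXXI = 871, MCMLXXVI = 1976
1108 - 871 = 237
237 + 1976 = 2213

MMCCXIII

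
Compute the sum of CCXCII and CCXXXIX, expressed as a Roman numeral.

CCXCII = 292
CCXXXIX = 239
292 + 239 = 531

DXXXI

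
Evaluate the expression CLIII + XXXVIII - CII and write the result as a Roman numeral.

CLIII = 153, XXXVIII = 38, CII = 102
153 + 38 = 191
191 - 102 = 89

LXXXIX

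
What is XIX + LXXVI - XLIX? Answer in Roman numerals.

XIX = 19, LXXVI = 76, XLIX = 49
19 + 76 = 95
95 - 49 = 46

XLVI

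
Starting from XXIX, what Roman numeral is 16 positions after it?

XXIX = 29
29 + 16 = 45

XLV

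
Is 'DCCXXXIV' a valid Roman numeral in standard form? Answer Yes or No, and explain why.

'DCCXXXIV': Check the rules: uses only the symbols I, V, X, L, C, D, M; no symbol is repeated more than three times in a row; V, L and D each appear at most once; the only place a smaller symbol precedes a larger one is the allowed subtractive pair IV, the symbol right after such a pair (if any) is smaller than the pair's first symbol, and otherwise the values never increase from left to right. Value: D (500) + C (100) + C (100) + X (10) + X (10) + X (10) + IV (4) = 734. So it is a valid standard Roman numeral.

Yes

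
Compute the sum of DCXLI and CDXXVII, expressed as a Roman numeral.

DCXLI = 641
CDXXVII = 427
641 + 427 = 1068

MLXVIII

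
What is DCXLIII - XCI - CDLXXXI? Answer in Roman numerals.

DCXLIII = 643, XCI = 91, CDLXXXI = 481
643 - 91 = 552
552 - 481 = 71

LXXI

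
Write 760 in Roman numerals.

Convert 760 to Roman numerals:
  760 contains 1×500 (D)
  260 contains 2×100 (CC)
  60 contains 1×50 (L)
  10 contains 1×10 (X)

DCCLX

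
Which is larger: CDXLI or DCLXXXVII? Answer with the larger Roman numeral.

CDXLI = 441
DCLXXXVII = 687
687 is larger

DCLXXXVII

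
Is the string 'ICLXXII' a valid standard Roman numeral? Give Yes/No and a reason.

'ICLXXII': Invalid subtractive combination: IC

No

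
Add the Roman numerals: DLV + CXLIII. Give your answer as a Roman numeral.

DLV = 555
CXLIII = 143
555 + 143 = 698

DCXCVIII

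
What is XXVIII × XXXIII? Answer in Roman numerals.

XXVIII = 28
XXXIII = 33
28 × 33 = 924

CMXXIV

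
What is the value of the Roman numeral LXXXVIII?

LXXXVIII: L=50, X=10, X=10, X=10, V=5, I=1, I=1, I=1
50 + 10 + 10 + 10 + 5 + 1 + 1 + 1 = 88

88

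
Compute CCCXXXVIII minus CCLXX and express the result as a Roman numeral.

CCCXXXVIII = 338
CCLXX = 270
338 - 270 = 68

LXVIII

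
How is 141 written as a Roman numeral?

Convert 141 to Roman numerals:
  141 contains 1×100 (C)
  41 contains 1×40 (XL)
  1 contains 1×1 (I)

CXLI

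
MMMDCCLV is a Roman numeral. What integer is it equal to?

MMMDCCLV: M=1000, M=1000, M=1000, D=500, C=100, C=100, L=50, V=5
1000 + 1000 + 1000 + 500 + 100 + 100 + 50 + 5 = 3755

3755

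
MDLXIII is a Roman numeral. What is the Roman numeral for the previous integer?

MDLXIII = 1563; previous is 1562

MDLXII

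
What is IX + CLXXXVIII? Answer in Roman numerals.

IX = 9
CLXXXVIII = 188
9 + 188 = 197

CXCVII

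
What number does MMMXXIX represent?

MMMXXIX: M=1000, M=1000, M=1000, X=10, X=10, IX=9
1000 + 1000 + 1000 + 10 + 10 + 9 = 3029

3029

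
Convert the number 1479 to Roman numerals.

Convert 1479 to Roman numerals:
  1479 contains 1×1000 (M)
  479 contains 1×400 (CD)
  79 contains 1×50 (L)
  29 contains 2×10 (XX)
  9 contains 1×9 (IX)

MCDLXXIX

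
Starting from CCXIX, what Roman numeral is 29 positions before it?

CCXIX = 219
219 - 29 = 190

CXC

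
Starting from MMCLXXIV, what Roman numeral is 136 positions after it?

MMCLXXIV = 2174
2174 + 136 = 2310

MMCCCX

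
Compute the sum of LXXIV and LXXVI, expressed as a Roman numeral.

LXXIV = 74
LXXVI = 76
74 + 76 = 150

CL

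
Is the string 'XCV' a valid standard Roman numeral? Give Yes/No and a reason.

'XCV': Check the rules: uses only the symbols I, V, X, L, C, D, M; no symbol is repeated more than three times in a row; V, L and D each appear at most once; the only place a smaller symbol precedes a larger one is the allowed subtractive pair XC, the symbol right after such a pair (if any) is smaller than the pair's first symbol, and otherwise the values never increase from left to right. Value: XC (90) + V (5) = 95. So it is a valid standard Roman numeral.

Yes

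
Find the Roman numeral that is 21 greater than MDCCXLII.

MDCCXLII = 1742
1742 + 21 = 1763

MDCCLXIII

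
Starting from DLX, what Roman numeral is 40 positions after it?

DLX = 560
560 + 40 = 600

DC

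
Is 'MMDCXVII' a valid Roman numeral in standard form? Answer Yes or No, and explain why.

'MMDCXVII': Check the rules: uses only the symbols I, V, X, L, C, D, M; no symbol is repeated more than three times in a row; V, L and D each appear at most once; no smaller symbol precedes a larger one (values never increase from left to right). Value: M (1000) + M (1000) + D (500) + C (100) + X (10) + V (5) + I (1) + I (1) = 2617. So it is a valid standard Roman numeral.

Yes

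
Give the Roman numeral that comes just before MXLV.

MXLV = 1045, so the previous integer is 1045 - 1 = 1044

MXLIV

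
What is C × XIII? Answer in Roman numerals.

C = 100
XIII = 13
100 × 13 = 1300

MCCC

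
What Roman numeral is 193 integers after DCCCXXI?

DCCCXXI = 821
821 + 193 = 1014

MXIV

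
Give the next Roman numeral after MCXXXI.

MCXXXI = 1131, so the next integer is 1131 + 1 = 1132

MCXXXII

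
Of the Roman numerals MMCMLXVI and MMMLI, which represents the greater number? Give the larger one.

MMCMLXVI = 2966
MMMLI = 3051
3051 is larger

MMMLI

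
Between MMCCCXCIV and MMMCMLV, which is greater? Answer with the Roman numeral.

MMCCCXCIV = 2394
MMMCMLV = 3955
3955 is larger

MMMCMLV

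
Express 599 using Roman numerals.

Convert 599 to Roman numerals:
  599 contains 1×500 (D)
  99 contains 1×90 (XC)
  9 contains 1×9 (IX)

DXCIX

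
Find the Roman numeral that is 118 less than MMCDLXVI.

MMCDLXVI = 2466
2466 - 118 = 2348

MMCCCXLVIII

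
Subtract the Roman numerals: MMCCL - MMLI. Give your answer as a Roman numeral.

MMCCL = 2250
MMLI = 2051
2250 - 2051 = 199

CXCIX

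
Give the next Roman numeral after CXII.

CXII = 112; next is 113

CXIII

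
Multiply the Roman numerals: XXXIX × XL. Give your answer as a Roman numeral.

XXXIX = 39
XL = 40
39 × 40 = 1560

MDLX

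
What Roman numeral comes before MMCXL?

MMCXL = 2140; previous is 2139

MMCXXXIX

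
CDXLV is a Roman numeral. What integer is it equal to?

CDXLV: CD=400, XL=40, V=5
400 + 40 + 5 = 445

445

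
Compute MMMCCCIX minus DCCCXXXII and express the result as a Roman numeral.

MMMCCCIX = 3309
DCCCXXXII = 832
3309 - 832 = 2477

MMCDLXXVII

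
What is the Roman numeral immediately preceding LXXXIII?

LXXXIII = 83; previous is 82

LXXXII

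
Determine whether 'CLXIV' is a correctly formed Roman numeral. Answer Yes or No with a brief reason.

'CLXIV': Check the rules: uses only the symbols I, V, X, L, C, D, M; no symbol is repeated more than three times in a row; V, L and D each appear at most once; the only place a smaller symbol precedes a larger one is the allowed subtractive pair IV, the symbol right after such a pair (if any) is smaller than the pair's first symbol, and otherwise the values never increase from left to right. Value: C (100) + L (50) + X (10) + IV (4) = 164. So it is a valid standard Roman numeral.

Yes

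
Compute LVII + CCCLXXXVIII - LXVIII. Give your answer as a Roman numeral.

LVII = 57, CCCLXXXVIII = 388, LXVIII = 68
57 + 388 = 445
445 - 68 = 377

CCCLXXVII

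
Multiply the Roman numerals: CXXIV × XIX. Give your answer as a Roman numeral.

CXXIV = 124
XIX = 19
124 × 19 = 2356

MMCCCLVI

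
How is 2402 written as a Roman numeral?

Convert 2402 to Roman numerals:
  2402 contains 2×1000 (MM)
  402 contains 1×400 (CD)
  2 contains 2×1 (II)

MMCDII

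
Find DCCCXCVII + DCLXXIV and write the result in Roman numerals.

DCCCXCVII = 897
DCLXXIV = 674
897 + 674 = 1571

MDLXXI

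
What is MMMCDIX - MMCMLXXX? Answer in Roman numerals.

MMMCDIX = 3409
MMCMLXXX = 2980
3409 - 2980 = 429

CDXXIX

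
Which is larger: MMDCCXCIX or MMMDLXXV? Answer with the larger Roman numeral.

MMDCCXCIX = 2799
MMMDLXXV = 3575
3575 is larger

MMMDLXXV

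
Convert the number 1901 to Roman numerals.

Convert 1901 to Roman numerals:
  1901 contains 1×1000 (M)
  901 contains 1×900 (CM)
  1 contains 1×1 (I)

MCMI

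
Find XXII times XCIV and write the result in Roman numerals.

XXII = 22
XCIV = 94
22 × 94 = 2068

MMLXVIII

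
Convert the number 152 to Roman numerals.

Convert 152 to Roman numerals:
  152 contains 1×100 (C)
  52 contains 1×50 (L)
  2 contains 2×1 (II)

CLII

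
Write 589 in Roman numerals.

Convert 589 to Roman numerals:
  589 contains 1×500 (D)
  89 contains 1×50 (L)
  39 contains 3×10 (XXX)
  9 contains 1×9 (IX)

DLXXXIX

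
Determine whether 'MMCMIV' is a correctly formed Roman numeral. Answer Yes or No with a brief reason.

'MMCMIV': Check the rules: uses only the symbols I, V, X, L, C, D, M; no symbol is repeated more than three times in a row; V, L and D each appear at most once; the only places a smaller symbol precedes a larger one are the allowed subtractive pairs CM, IV, the symbol right after such a pair (if any) is smaller than the pair's first symbol, and otherwise the values never increase from left to right. Value: M (1000) + M (1000) + CM (900) + IV (4) = 2904. So it is a valid standard Roman numeral.

Yes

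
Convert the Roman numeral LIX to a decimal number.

LIX: L=50, IX=9
50 + 9 = 59

59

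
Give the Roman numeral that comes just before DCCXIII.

DCCXIII = 713; previous is 712

DCCXII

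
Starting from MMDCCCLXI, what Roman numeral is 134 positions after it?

MMDCCCLXI = 2861
2861 + 134 = 2995

MMCMXCV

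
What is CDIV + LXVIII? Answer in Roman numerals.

CDIV = 404
LXVIII = 68
404 + 68 = 472

CDLXXII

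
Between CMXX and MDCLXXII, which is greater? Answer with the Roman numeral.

CMXX = 920
MDCLXXII = 1672
1672 is larger

MDCLXXII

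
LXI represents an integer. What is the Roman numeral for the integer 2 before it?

LXI = 61
61 - 2 = 59

LIX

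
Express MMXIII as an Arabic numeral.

MMXIII: M=1000, M=1000, X=10, I=1, I=1, I=1
1000 + 1000 + 10 + 1 + 1 + 1 = 2013

2013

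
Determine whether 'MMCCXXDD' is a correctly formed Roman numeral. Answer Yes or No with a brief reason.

'MMCCXXDD': D should not appear more than once

No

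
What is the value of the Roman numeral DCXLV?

DCXLV: D=500, C=100, XL=40, V=5
500 + 100 + 40 + 5 = 645

645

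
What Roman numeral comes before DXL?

DXL = 540; previous is 539

DXXXIX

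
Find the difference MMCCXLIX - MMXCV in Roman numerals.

MMCCXLIX = 2249
MMXCV = 2095
2249 - 2095 = 154

CLIV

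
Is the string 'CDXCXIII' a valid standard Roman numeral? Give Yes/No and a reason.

'CDXCXIII': X cannot come right after the subtractive pair XC: once X is subtracted in XC, the next symbol must be smaller than X

No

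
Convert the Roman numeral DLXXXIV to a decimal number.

DLXXXIV: D=500, L=50, X=10, X=10, X=10, IV=4
500 + 50 + 10 + 10 + 10 + 4 = 584

584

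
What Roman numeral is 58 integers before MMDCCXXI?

MMDCCXXI = 2721
2721 - 58 = 2663

MMDCLXIII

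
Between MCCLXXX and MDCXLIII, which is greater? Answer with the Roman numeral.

MCCLXXX = 1280
MDCXLIII = 1643
1643 is larger

MDCXLIII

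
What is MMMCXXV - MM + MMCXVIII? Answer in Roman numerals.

MMMCXXV = 3125, MM = 2000, MMCXVIII = 2118
3125 - 2000 = 1125
1125 + 2118 = 3243

MMMCCXLIII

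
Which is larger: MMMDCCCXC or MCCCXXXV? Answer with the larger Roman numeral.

MMMDCCCXC = 3890
MCCCXXXV = 1335
3890 is larger

MMMDCCCXC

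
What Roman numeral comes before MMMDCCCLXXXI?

MMMDCCCLXXXI = 3881, so the previous integer is 3881 - 1 = 3880

MMMDCCCLXXX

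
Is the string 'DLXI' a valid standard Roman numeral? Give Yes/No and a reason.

'DLXI': Check the rules: uses only the symbols I, V, X, L, C, D, M; no symbol is repeated more than three times in a row; V, L and D each appear at most once; no smaller symbol precedes a larger one (values never increase from left to right). Value: D (500) + L (50) + X (10) + I (1) = 561. So it is a valid standard Roman numeral.

Yes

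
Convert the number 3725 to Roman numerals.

Convert 3725 to Roman numerals:
  3725 contains 3×1000 (MMM)
  725 contains 1×500 (D)
  225 contains 2×100 (CC)
  25 contains 2×10 (XX)
  5 contains 1×5 (V)

MMMDCCXXV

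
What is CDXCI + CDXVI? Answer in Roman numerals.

CDXCI = 491
CDXVI = 416
491 + 416 = 907

CMVII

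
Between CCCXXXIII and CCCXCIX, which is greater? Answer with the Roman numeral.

CCCXXXIII = 333
CCCXCIX = 399
399 is larger

CCCXCIX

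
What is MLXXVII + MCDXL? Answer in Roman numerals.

MLXXVII = 1077
MCDXL = 1440
1077 + 1440 = 2517

MMDXVII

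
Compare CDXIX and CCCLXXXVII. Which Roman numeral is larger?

CDXIX = 419
CCCLXXXVII = 387
419 is larger

CDXIX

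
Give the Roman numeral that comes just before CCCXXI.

CCCXXI = 321; previous is 320

CCCXX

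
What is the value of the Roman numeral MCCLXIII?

MCCLXIII: M=1000, C=100, C=100, L=50, X=10, I=1, I=1, I=1
1000 + 100 + 100 + 50 + 10 + 1 + 1 + 1 = 1263

1263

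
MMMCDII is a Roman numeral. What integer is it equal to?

MMMCDII: M=1000, M=1000, M=1000, CD=400, I=1, I=1
1000 + 1000 + 1000 + 400 + 1 + 1 = 3402

3402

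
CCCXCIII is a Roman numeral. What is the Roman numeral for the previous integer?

CCCXCIII = 393; previous is 392

CCCXCII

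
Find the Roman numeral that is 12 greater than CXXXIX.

CXXXIX = 139
139 + 12 = 151

CLI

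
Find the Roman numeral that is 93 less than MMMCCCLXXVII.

MMMCCCLXXVII = 3377
3377 - 93 = 3284

MMMCCLXXXIV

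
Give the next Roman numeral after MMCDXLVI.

MMCDXLVI = 2446; next is 2447

MMCDXLVII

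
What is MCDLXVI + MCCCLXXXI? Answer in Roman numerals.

MCDLXVI = 1466
MCCCLXXXI = 1381
1466 + 1381 = 2847

MMDCCCXLVII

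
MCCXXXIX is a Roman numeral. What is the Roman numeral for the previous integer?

MCCXXXIX = 1239; previous is 1238

MCCXXXVIII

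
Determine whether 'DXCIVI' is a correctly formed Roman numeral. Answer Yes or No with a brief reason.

'DXCIVI': I cannot come right after the subtractive pair IV: once I is subtracted in IV, the next symbol must be smaller than I

No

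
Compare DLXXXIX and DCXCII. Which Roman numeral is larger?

DLXXXIX = 589
DCXCII = 692
692 is larger

DCXCII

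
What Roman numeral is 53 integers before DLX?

DLX = 560
560 - 53 = 507

DVII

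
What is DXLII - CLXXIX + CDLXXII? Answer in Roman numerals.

DXLII = 542, CLXXIX = 179, CDLXXII = 472
542 - 179 = 363
363 + 472 = 835

DCCCXXXV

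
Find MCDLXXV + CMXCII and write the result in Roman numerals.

MCDLXXV = 1475
CMXCII = 992
1475 + 992 = 2467

MMCDLXVII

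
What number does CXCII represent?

CXCII: C=100, XC=90, I=1, I=1
100 + 90 + 1 + 1 = 192

192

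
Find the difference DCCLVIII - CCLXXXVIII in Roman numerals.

DCCLVIII = 758
CCLXXXVIII = 288
758 - 288 = 470

CDLXX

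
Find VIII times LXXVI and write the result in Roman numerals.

VIII = 8
LXXVI = 76
8 × 76 = 608

DCVIII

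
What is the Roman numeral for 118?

Convert 118 to Roman numerals:
  118 contains 1×100 (C)
  18 contains 1×10 (X)
  8 contains 1×5 (V)
  3 contains 3×1 (III)

CXVIII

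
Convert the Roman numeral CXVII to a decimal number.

CXVII: C=100, X=10, V=5, I=1, I=1
100 + 10 + 5 + 1 + 1 = 117

117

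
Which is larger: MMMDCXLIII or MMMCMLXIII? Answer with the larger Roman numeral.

MMMDCXLIII = 3643
MMMCMLXIII = 3963
3963 is larger

MMMCMLXIII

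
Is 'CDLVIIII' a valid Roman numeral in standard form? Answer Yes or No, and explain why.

'CDLVIIII': More than 3 consecutive I's

No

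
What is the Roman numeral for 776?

Convert 776 to Roman numerals:
  776 contains 1×500 (D)
  276 contains 2×100 (CC)
  76 contains 1×50 (L)
  26 contains 2×10 (XX)
  6 contains 1×5 (V)
  1 contains 1×1 (I)

DCCLXXVI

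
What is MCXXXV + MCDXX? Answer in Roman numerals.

MCXXXV = 1135
MCDXX = 1420
1135 + 1420 = 2555

MMDLV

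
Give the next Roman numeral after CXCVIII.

CXCVIII = 198, so the next integer is 198 + 1 = 199

CXCIX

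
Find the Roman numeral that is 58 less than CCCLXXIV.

CCCLXXIV = 374
374 - 58 = 316

CCCXVI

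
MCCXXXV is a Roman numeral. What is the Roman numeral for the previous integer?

MCCXXXV = 1235; previous is 1234

MCCXXXIV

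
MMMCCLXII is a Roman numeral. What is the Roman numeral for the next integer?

MMMCCLXII = 3262, so the next integer is 3262 + 1 = 3263

MMMCCLXIII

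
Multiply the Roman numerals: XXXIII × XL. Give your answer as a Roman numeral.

XXXIII = 33
XL = 40
33 × 40 = 1320

MCCCXX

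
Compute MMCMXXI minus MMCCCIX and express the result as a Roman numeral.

MMCMXXI = 2921
MMCCCIX = 2309
2921 - 2309 = 612

DCXII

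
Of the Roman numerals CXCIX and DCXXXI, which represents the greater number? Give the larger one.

CXCIX = 199
DCXXXI = 631
631 is larger

DCXXXI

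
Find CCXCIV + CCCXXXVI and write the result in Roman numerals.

CCXCIV = 294
CCCXXXVI = 336
294 + 336 = 630

DCXXX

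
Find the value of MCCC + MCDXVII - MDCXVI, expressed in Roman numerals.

MCCC = 1300, MCDXVII = 1417, MDCXVI = 1616
1300 + 1417 = 2717
2717 - 1616 = 1101

MCI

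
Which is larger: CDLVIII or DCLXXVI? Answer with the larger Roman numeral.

CDLVIII = 458
DCLXXVI = 676
676 is larger

DCLXXVI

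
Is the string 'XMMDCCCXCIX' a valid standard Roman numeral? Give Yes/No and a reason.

'XMMDCCCXCIX': Invalid subtractive combination: XM

No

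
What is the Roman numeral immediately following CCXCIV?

CCXCIV = 294, so the next integer is 294 + 1 = 295

CCXCV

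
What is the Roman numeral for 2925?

Convert 2925 to Roman numerals:
  2925 contains 2×1000 (MM)
  925 contains 1×900 (CM)
  25 contains 2×10 (XX)
  5 contains 1×5 (V)

MMCMXXV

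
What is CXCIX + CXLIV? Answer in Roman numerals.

CXCIX = 199
CXLIV = 144
199 + 144 = 343

CCCXLIII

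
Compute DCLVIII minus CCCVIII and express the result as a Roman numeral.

DCLVIII = 658
CCCVIII = 308
658 - 308 = 350

CCCL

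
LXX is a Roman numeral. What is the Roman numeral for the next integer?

LXX = 70, so the next integer is 70 + 1 = 71

LXXI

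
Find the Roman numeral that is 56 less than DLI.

DLI = 551
551 - 56 = 495

CDXCV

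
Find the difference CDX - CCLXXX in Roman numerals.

CDX = 410
CCLXXX = 280
410 - 280 = 130

CXXX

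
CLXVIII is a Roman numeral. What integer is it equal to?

CLXVIII: C=100, L=50, X=10, V=5, I=1, I=1, I=1
100 + 50 + 10 + 5 + 1 + 1 + 1 = 168

168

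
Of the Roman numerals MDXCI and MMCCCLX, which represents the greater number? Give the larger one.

MDXCI = 1591
MMCCCLX = 2360
2360 is larger

MMCCCLX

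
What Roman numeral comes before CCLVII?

CCLVII = 257, so the previous integer is 257 - 1 = 256

CCLVI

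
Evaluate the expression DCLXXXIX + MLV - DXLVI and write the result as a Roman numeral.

DCLXXXIX = 689, MLV = 1055, DXLVI = 546
689 + 1055 = 1744
1744 - 546 = 1198

MCXCVIII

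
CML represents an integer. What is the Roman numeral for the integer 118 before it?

CML = 950
950 - 118 = 832

DCCCXXXII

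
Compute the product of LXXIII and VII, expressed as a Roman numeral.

LXXIII = 73
VII = 7
73 × 7 = 511

DXI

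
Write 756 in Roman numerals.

Convert 756 to Roman numerals:
  756 contains 1×500 (D)
  256 contains 2×100 (CC)
  56 contains 1×50 (L)
  6 contains 1×5 (V)
  1 contains 1×1 (I)

DCCLVI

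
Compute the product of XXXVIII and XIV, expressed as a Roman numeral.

XXXVIII = 38
XIV = 14
38 × 14 = 532

DXXXII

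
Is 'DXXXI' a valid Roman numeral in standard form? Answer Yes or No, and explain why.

'DXXXI': Check the rules: uses only the symbols I, V, X, L, C, D, M; no symbol is repeated more than three times in a row; V, L and D each appear at most once; no smaller symbol precedes a larger one (values never increase from left to right). Value: D (500) + X (10) + X (10) + X (10) + I (1) = 531. So it is a valid standard Roman numeral.

Yes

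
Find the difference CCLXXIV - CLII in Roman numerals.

CCLXXIV = 274
CLII = 152
274 - 152 = 122

CXXII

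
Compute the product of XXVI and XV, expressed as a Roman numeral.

XXVI = 26
XV = 15
26 × 15 = 390

CCCXC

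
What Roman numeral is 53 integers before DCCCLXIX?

DCCCLXIX = 869
869 - 53 = 816

DCCCXVI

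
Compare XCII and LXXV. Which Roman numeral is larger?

XCII = 92
LXXV = 75
92 is larger

XCII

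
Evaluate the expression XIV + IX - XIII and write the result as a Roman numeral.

XIV = 14, IX = 9, XIII = 13
14 + 9 = 23
23 - 13 = 10

X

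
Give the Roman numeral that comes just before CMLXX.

CMLXX = 970; previous is 969

CMLXIX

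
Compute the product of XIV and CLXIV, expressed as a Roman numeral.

XIV = 14
CLXIV = 164
14 × 164 = 2296

MMCCXCVI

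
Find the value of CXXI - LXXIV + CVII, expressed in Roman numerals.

CXXI = 121, LXXIV = 74, CVII = 107
121 - 74 = 47
47 + 107 = 154

CLIV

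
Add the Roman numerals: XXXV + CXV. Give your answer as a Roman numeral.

XXXV = 35
CXV = 115
35 + 115 = 150

CL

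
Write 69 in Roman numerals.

Convert 69 to Roman numerals:
  69 contains 1×50 (L)
  19 contains 1×10 (X)
  9 contains 1×9 (IX)

LXIX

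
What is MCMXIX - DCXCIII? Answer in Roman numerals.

MCMXIX = 1919
DCXCIII = 693
1919 - 693 = 1226

MCCXXVI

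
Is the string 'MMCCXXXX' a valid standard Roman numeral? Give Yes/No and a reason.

'MMCCXXXX': More than 3 consecutive X's

No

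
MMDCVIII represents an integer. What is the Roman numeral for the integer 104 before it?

MMDCVIII = 2608
2608 - 104 = 2504

MMDIV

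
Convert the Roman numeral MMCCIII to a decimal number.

MMCCIII: M=1000, M=1000, C=100, C=100, I=1, I=1, I=1
1000 + 1000 + 100 + 100 + 1 + 1 + 1 = 2203

2203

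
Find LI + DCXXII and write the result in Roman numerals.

LI = 51
DCXXII = 622
51 + 622 = 673

DCLXXIII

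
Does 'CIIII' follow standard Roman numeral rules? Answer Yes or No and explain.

'CIIII': More than 3 consecutive I's

No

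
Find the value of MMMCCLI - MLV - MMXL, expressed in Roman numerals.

MMMCCLI = 3251, MLV = 1055, MMXL = 2040
3251 - 1055 = 2196
2196 - 2040 = 156

CLVI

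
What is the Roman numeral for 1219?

Convert 1219 to Roman numerals:
  1219 contains 1×1000 (M)
  219 contains 2×100 (CC)
  19 contains 1×10 (X)
  9 contains 1×9 (IX)

MCCXIX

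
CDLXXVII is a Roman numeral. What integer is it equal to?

CDLXXVII: CD=400, L=50, X=10, X=10, V=5, I=1, I=1
400 + 50 + 10 + 10 + 5 + 1 + 1 = 477

477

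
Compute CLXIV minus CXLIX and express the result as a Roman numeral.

CLXIV = 164
CXLIX = 149
164 - 149 = 15

XV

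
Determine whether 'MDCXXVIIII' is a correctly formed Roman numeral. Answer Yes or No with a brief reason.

'MDCXXVIIII': More than 3 consecutive I's

No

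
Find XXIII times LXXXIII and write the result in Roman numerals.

XXIII = 23
LXXXIII = 83
23 × 83 = 1909

MCMIX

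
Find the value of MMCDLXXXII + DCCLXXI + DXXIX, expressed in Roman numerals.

MMCDLXXXII = 2482, DCCLXXI = 771, DXXIX = 529
2482 + 771 = 3253
3253 + 529 = 3782

MMMDCCLXXXII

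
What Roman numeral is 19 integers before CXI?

CXI = 111
111 - 19 = 92

XCII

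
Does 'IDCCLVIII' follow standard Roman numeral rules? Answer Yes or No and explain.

'IDCCLVIII': Invalid subtractive combination: ID

No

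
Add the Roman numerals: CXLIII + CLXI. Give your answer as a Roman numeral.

CXLIII = 143
CLXI = 161
143 + 161 = 304

CCCIV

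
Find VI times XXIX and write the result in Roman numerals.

VI = 6
XXIX = 29
6 × 29 = 174

CLXXIV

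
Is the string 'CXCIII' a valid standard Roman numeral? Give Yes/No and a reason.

'CXCIII': Check the rules: uses only the symbols I, V, X, L, C, D, M; no symbol is repeated more than three times in a row; V, L and D each appear at most once; the only place a smaller symbol precedes a larger one is the allowed subtractive pair XC, the symbol right after such a pair (if any) is smaller than the pair's first symbol, and otherwise the values never increase from left to right. Value: C (100) + XC (90) + I (1) + I (1) + I (1) = 193. So it is a valid standard Roman numeral.

Yes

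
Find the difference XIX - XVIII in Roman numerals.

XIX = 19
XVIII = 18
19 - 18 = 1

I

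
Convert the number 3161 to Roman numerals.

Convert 3161 to Roman numerals:
  3161 contains 3×1000 (MMM)
  161 contains 1×100 (C)
  61 contains 1×50 (L)
  11 contains 1×10 (X)
  1 contains 1×1 (I)

MMMCLXI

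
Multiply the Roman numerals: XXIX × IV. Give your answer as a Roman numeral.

XXIX = 29
IV = 4
29 × 4 = 116

CXVI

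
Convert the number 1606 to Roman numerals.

Convert 1606 to Roman numerals:
  1606 contains 1×1000 (M)
  606 contains 1×500 (D)
  106 contains 1×100 (C)
  6 contains 1×5 (V)
  1 contains 1×1 (I)

MDCVI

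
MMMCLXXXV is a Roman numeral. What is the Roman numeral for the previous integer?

MMMCLXXXV = 3185, so the previous integer is 3185 - 1 = 3184

MMMCLXXXIV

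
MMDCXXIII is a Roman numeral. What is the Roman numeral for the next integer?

MMDCXXIII = 2623; next is 2624

MMDCXXIV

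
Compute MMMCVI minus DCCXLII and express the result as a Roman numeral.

MMMCVI = 3106
DCCXLII = 742
3106 - 742 = 2364

MMCCCLXIV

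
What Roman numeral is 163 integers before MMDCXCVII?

MMDCXCVII = 2697
2697 - 163 = 2534

MMDXXXIV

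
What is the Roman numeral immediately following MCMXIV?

MCMXIV = 1914, so the next integer is 1914 + 1 = 1915

MCMXV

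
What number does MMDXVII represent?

MMDXVII: M=1000, M=1000, D=500, X=10, V=5, I=1, I=1
1000 + 1000 + 500 + 10 + 5 + 1 + 1 = 2517

2517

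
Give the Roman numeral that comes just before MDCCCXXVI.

MDCCCXXVI = 1826; previous is 1825

MDCCCXXV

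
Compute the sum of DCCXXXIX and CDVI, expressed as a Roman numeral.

DCCXXXIX = 739
CDVI = 406
739 + 406 = 1145

MCXLV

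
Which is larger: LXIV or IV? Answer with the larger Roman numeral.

LXIV = 64
IV = 4
64 is larger

LXIV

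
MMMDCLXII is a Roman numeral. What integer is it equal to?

MMMDCLXII: M=1000, M=1000, M=1000, D=500, C=100, L=50, X=10, I=1, I=1
1000 + 1000 + 1000 + 500 + 100 + 50 + 10 + 1 + 1 = 3662

3662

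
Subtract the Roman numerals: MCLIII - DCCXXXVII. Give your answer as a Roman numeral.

MCLIII = 1153
DCCXXXVII = 737
1153 - 737 = 416

CDXVI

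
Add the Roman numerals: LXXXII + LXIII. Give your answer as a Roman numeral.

LXXXII = 82
LXIII = 63
82 + 63 = 145

CXLV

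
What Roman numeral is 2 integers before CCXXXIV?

CCXXXIV = 234
234 - 2 = 232

CCXXXII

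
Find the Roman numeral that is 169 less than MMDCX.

MMDCX = 2610
2610 - 169 = 2441

MMCDXLI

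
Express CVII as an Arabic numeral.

CVII: C=100, V=5, I=1, I=1
100 + 5 + 1 + 1 = 107

107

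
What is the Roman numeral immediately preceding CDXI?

CDXI = 411; previous is 410

CDX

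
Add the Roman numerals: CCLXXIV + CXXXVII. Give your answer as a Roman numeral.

CCLXXIV = 274
CXXXVII = 137
274 + 137 = 411

CDXI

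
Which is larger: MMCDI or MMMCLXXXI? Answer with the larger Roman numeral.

MMCDI = 2401
MMMCLXXXI = 3181
3181 is larger

MMMCLXXXI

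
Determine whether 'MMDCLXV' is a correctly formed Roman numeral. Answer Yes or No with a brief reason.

'MMDCLXV': Check the rules: uses only the symbols I, V, X, L, C, D, M; no symbol is repeated more than three times in a row; V, L and D each appear at most once; no smaller symbol precedes a larger one (values never increase from left to right). Value: M (1000) + M (1000) + D (500) + C (100) + L (50) + X (10) + V (5) = 2665. So it is a valid standard Roman numeral.

Yes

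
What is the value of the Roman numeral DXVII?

DXVII: D=500, X=10, V=5, I=1, I=1
500 + 10 + 5 + 1 + 1 = 517

517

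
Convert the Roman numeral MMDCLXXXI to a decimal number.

MMDCLXXXI: M=1000, M=1000, D=500, C=100, L=50, X=10, X=10, X=10, I=1
1000 + 1000 + 500 + 100 + 50 + 10 + 10 + 10 + 1 = 2681

2681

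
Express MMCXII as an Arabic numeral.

MMCXII: M=1000, M=1000, C=100, X=10, I=1, I=1
1000 + 1000 + 100 + 10 + 1 + 1 = 2112

2112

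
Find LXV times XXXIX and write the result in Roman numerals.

LXV = 65
XXXIX = 39
65 × 39 = 2535

MMDXXXV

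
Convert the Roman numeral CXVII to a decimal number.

CXVII: C=100, X=10, V=5, I=1, I=1
100 + 10 + 5 + 1 + 1 = 117

117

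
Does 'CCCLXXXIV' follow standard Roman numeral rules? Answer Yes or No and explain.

'CCCLXXXIV': Check the rules: uses only the symbols I, V, X, L, C, D, M; no symbol is repeated more than three times in a row; V, L and D each appear at most once; the only place a smaller symbol precedes a larger one is the allowed subtractive pair IV, the symbol right after such a pair (if any) is smaller than the pair's first symbol, and otherwise the values never increase from left to right. Value: C (100) + C (100) + C (100) + L (50) + X (10) + X (10) + X (10) + IV (4) = 384. So it is a valid standard Roman numeral.

Yes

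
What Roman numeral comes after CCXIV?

CCXIV = 214, so the next integer is 214 + 1 = 215

CCXV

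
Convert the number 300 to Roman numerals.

Convert 300 to Roman numerals:
  300 contains 3×100 (CCC)

CCC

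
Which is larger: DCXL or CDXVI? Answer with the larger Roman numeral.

DCXL = 640
CDXVI = 416
640 is larger

DCXL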